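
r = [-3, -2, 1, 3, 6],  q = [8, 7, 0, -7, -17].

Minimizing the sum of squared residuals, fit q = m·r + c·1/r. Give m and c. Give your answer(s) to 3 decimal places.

With design matrix M, MᵀM = [[59, 5]; [5, 3/2]] and Mᵀq = [-161, -34/3]ᵀ.
Eliminating c: (3/2)·(row 1) − 5·(row 2) gives (127/2)·m = (3/2)·(-161) − 5·(-34/3) = -1109/6, so m = -1109/381.
Then c = ((-34/3) − 5·(-1109/381))/(3/2) = 818/381.

m = -2.911, c = 2.147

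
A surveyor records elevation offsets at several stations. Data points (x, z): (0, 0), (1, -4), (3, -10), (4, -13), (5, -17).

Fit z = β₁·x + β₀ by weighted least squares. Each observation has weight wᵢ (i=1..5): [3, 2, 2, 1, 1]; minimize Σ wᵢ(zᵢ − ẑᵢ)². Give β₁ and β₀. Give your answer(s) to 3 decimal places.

Forming MᵀWM = [[61, 17]; [17, 9]] and MᵀWz = [-205, -58]ᵀ gives MᵀWM·[β₁, β₀]ᵀ = MᵀWz.
Eliminating β₀: 9·(row 1) − 17·(row 2) gives 260·β₁ = 9·(-205) − 17·(-58) = -859, so β₁ = -859/260.
Then β₀ = ((-58) − 17·(-859/260))/9 = -53/260.

β₁ = -3.304, β₀ = -0.204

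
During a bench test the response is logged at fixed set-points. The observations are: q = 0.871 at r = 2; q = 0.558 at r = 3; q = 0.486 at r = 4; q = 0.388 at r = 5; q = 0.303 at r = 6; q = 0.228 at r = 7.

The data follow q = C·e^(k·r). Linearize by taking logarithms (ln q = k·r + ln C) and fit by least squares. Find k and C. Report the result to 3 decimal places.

k = -0.250, C = 1.326

Let Y = ln q. Fitting Y = k·r + ln C by least squares:
Σr = 27.0000, Σ(r)² = 139.0000, Σln q = -5.0622, Σr·ln q = -27.1594.
Equations: 139.0000·k + 27.0000·ln C = -27.1594;  27.0000·k + 6·ln C = -5.0622.
Slope k = (n·Σr·ln q − Σr·Σln q)/(n·Σ(r)² − (Σr)²) = (6·-27.1594 − 27.0000·-5.0622)/105.0000 = -0.25024; ln C = (Σln q − k·Σr)/n = 0.28239, so C = exp(0.28239) = 1.32630.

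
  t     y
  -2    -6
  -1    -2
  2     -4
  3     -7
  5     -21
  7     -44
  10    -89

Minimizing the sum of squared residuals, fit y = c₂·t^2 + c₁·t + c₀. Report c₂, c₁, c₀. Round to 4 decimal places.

c₂ = -0.9414, c₁ = 0.5637, c₀ = -0.8270

Setting ∂/∂c₂ … = 0 gives: 13140·c₂ + 1494·c₁ + 192·c₀ = -11686;  1494·c₂ + 192·c₁ + 24·c₀ = -1318;  192·c₂ + 24·c₁ + 7·c₀ = -173.
Row-reducing yields c₂ = -90847/96507, c₁ = 18133/32169, c₀ = -26603/32169.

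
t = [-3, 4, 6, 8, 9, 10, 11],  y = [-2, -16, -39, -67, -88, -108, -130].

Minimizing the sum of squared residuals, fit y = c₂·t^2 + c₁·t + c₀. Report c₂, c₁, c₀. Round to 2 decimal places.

The normal equations are: 36931·c₂ + 3825·c₁ + 427·c₀ = -39624;  3825·c₂ + 427·c₁ + 45·c₀ = -4130;  427·c₂ + 45·c₁ + 7·c₀ = -450.
(Σt^2·t^2 = 36931, Σt^2·t = 3825, Σt^2 = 427, Σt·t = 427, Σt = 45, Σ1 = 7, Σt^2·y = -39624, Σt·y = -4130, Σy = -450.)
Row-reducing yields c₂ = -99289/96974, c₁ = -46250/48487, c₀ = 417229/96974.

c₂ = -1.02, c₁ = -0.95, c₀ = 4.30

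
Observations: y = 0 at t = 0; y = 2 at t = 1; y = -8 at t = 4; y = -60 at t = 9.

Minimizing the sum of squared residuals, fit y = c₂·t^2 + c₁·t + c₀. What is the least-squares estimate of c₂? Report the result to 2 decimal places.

c₂ = -0.94

Entries of XᵀX: Σt^2·t^2 = 6818, Σt^2·t = 794, Σt^2 = 98, Σt·t = 98, Σt = 14, Σ1 = 4.
Moment sums: Σt^2·y = -4986, Σt·y = -570, Σy = -66.
So XᵀX·[c₂, c₁, c₀]ᵀ = Xᵀy: [[6818, 794, 98]; [794, 98, 14]; [98, 14, 4]]·[c₂, c₁, c₀]ᵀ = [-4986, -570, -66]ᵀ.
Inverting the 3×3 Gram matrix, [c₂, c₁, c₀]ᵀ = [-508/543, 919/543, 90/181]ᵀ.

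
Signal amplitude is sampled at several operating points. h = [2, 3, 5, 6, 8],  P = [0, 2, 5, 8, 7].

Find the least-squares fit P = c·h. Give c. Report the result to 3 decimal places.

c = 0.978

Entries of XᵀX: Σh·h = 138.
For XᵀP: Σh·P = 135.
So XᵀX·[c]ᵀ = XᵀP: [[138]]·[c]ᵀ = [135]ᵀ.
c = 135/138 = 0.978261.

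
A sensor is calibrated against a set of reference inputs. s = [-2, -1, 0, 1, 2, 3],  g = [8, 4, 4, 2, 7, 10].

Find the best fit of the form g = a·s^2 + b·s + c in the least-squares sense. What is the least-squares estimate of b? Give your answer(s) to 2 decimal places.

Forming MᵀM = [[115, 27, 19]; [27, 19, 3]; [19, 3, 6]] and Mᵀg = [156, 26, 35]ᵀ gives MᵀM·[a, b, c]ᵀ = Mᵀg.
Row-reducing yields a = 55/56, b = -139/280, c = 104/35.

b = -0.50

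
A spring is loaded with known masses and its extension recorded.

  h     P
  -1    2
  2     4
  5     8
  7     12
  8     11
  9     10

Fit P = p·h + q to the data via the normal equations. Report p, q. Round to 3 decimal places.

p = 0.986, q = 2.901

From the data, Σh·h = 224, Σh = 30, Σ1 = 6.
And Σh·P = 308, ΣP = 47.
Normal equations: [[224, 30]; [30, 6]]·[p, q]ᵀ = [308, 47]ᵀ.
det = 224·6 − 30² = 444.
p = (308·6 − 30·47)/444 = 73/74; q = (224·47 − 30·308)/444 = 322/111.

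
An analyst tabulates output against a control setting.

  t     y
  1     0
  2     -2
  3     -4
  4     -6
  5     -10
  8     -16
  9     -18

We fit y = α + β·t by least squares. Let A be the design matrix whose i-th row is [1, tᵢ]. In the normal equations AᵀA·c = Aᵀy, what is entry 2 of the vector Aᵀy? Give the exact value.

-380

Entry 2 ↔ basis t, so (Aᵀy)_{2} = Σᵢ (t)·yᵢ = (1)·(0) + (2)·(-2) + (3)·(-4) + (4)·(-6) + (5)·(-10) + (8)·(-16) + (9)·(-18) = -380.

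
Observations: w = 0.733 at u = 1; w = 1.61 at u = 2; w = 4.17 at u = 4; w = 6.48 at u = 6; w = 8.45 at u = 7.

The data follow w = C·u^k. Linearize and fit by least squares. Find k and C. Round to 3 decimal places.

Let Y = ln w. Fitting Y = k·ln u + ln C by least squares:
AᵀA = [[9.3992, 5.8171]; [5.8171, 5]], rhs = [9.8108, 5.5964]ᵀ  (here Σln u = 5.8171, Σ(ln u)² = 9.3992, Σln w = 5.5964, Σln u·ln w = 9.8108).
Slope k = (n·Σln u·ln w − Σln u·Σln w)/(n·Σ(ln u)² − (Σln u)²) = (5·9.8108 − 5.8171·5.5964)/13.1574 = 1.25397; ln C = (Σln w − k·Σln u)/n = -0.33961, so C = exp(-0.33961) = 0.71205.

k = 1.254, C = 0.712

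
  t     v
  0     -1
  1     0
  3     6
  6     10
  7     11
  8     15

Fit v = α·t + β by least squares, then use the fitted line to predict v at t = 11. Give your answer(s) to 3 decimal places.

MᵀM·[α, β]ᵀ = Mᵀv reads: 159·α + 25·β = 275;  25·α + 6·β = 41.
Eliminating β: 6·(row 1) − 25·(row 2) gives 329·α = 6·275 − 25·41 = 625, so α = 625/329.
Then β = (41 − 25·(625/329))/6 = -356/329.
At t = 11: v̂ = (625/329)·(11) + (-356/329)·(1) = 6519/329.

v̂ = 19.815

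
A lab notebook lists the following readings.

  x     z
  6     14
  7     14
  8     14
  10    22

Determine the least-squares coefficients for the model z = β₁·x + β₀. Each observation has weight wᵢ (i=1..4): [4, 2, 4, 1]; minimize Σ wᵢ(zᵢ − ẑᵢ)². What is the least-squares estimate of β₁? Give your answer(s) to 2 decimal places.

Compute the Gram sums: Σwᵢ·x·x = 598, Σwᵢ·x = 80, Σwᵢ·1 = 11.
And Σwᵢ·x·z = 1200, Σwᵢ·z = 162.
Eliminating β₀: 11·(row 1) − 80·(row 2) gives 178·β₁ = 11·1200 − 80·162 = 240, so β₁ = 120/89.
Then β₀ = (162 − 80·(120/89))/11 = 438/89.

β₁ = 1.35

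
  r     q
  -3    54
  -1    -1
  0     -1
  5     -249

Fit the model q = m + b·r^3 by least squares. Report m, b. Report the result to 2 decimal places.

Entries of AᵀA: Σ1 = 4, Σr^3 = 97, Σr^3·r^3 = 16355.
Right-hand side: Σq = -197, Σr^3·q = -32582.
AᵀA·[m, b]ᵀ = Aᵀq becomes [[4, 97]; [97, 16355]]·[m, b]ᵀ = [-197, -32582]ᵀ.
Determinant 4·16355 − 97² = 56011.
m = ((-197)·16355 − 97·(-32582))/56011 = -61481/56011; b = (4·(-32582) − 97·(-197))/56011 = -111219/56011.

m = -1.10, b = -1.99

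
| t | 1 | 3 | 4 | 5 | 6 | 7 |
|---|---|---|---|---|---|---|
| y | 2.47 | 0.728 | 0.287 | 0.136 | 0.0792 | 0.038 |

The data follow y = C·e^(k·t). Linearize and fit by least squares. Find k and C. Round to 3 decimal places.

k = -0.705, C = 5.180

Taking logs, ln y = k·t + ln C, so regress ln y on t.
XᵀX = [[136.0000, 26.0000]; [26.0000, 6]], rhs = [-53.1226, -8.4626]ᵀ  (here Σt = 26.0000, Σ(t)² = 136.0000, Σln y = -8.4626, Σt·ln y = -53.1226).
Δ = 136.0000·6 − (26.0000)² = 140.0000; k = (-53.1226·6 − 26.0000·-8.4626)/140.0000 = -0.70506, ln C = (136.0000·-8.4626 − 26.0000·-53.1226)/140.0000 = 1.64485, so C = exp(1.64485) = 5.18026.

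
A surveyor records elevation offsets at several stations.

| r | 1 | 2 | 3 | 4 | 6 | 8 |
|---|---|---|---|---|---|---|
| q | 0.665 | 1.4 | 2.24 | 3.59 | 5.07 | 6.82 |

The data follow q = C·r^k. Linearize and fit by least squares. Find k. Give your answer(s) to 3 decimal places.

k = 1.141

With ln qᵢ as the transformed response and ln rᵢ as the regressor:
XᵀX = [[11.1437, 7.0493]; [7.0493, 6]], rhs = [9.7920, 5.5563]ᵀ  (here Σln r = 7.0493, Σ(ln r)² = 11.1437, Σln q = 5.5563, Σln r·ln q = 9.7920).
Δ = 11.1437·6 − (7.0493)² = 17.1702; k = (9.7920·6 − 7.0493·5.5563)/17.1702 = 1.14058, ln C = (11.1437·5.5563 − 7.0493·9.7920)/17.1702 = -0.41399.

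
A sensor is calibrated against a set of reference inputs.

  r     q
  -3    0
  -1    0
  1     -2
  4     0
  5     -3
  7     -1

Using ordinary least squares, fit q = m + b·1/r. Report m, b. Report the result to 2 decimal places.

m = -0.95, b = -1.12

With design matrix M, MᵀM = [[6, 109/420]; [109/420, 394081/176400]] and Mᵀq = [-6, -96/35]ᵀ.
Determinant 6·(394081/176400) − (109/420)² = 470521/35280.
m = ((-6)·(394081/176400) − (109/420)·(-96/35))/(470521/35280) = -2238918/2352605; b = (6·(-96/35) − (109/420)·(-6))/(470521/35280) = -525672/470521.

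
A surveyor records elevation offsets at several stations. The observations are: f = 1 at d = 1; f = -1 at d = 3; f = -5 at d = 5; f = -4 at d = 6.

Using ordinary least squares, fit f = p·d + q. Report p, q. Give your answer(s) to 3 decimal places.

p = -1.169, q = 2.136

Sums needed: Σd·d = 71, Σd = 15, Σ1 = 4.
And Σd·f = -51, Σf = -9.
Δ = 71·4 − 15² = 59.
p = ((-51)·4 − 15·(-9))/59 = -69/59; q = (71·(-9) − 15·(-51))/59 = 126/59.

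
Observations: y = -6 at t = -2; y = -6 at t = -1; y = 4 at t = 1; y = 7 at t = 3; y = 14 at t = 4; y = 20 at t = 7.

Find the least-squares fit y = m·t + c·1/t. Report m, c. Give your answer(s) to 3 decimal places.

m = 2.846, c = 1.888

Entries of MᵀM: Σt·t = 80, Σt·1/t = 6, Σ1/t·1/t = 17245/7056.
For Mᵀy: Σt·y = 239, Σ1/t·y = 911/42.
Normal equations: [[80, 6]; [6, 17245/7056]]·[m, c]ᵀ = [239, 911/42]ᵀ.
det = 80·(17245/7056) − 6² = 70349/441.
m = (239·(17245/7056) − 6·(911/42))/(70349/441) = 3203267/1125584; c = (80·(911/42) − 6·239)/(70349/441) = 132846/70349.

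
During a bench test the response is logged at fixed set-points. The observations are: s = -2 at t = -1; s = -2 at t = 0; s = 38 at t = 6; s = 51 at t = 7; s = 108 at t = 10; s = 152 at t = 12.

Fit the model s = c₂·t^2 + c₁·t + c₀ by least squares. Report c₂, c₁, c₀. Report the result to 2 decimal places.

c₂ = 1.03, c₁ = 0.53, c₀ = -2.34

Sums needed: Σt^2·t^2 = 34434, Σt^2·t = 3286, Σt^2 = 330, Σt·t = 330, Σt = 34, Σ1 = 6.
Right-hand side: Σt^2·s = 36553, Σt·s = 3491, Σs = 345.
XᵀX·[c₂, c₁, c₀]ᵀ = Xᵀs becomes [[34434, 3286, 330]; [3286, 330, 34]; [330, 34, 6]]·[c₂, c₁, c₀]ᵀ = [36553, 3491, 345]ᵀ.
Inverting the 3×3 Gram matrix, [c₂, c₁, c₀]ᵀ = [89651/86730, 129/245, -101302/43365]ᵀ.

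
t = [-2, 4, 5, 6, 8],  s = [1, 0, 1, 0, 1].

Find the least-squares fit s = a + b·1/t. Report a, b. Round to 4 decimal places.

a = 0.6403, b = -0.8329

Normal-equation sums: Σ1 = 5, Σ1/t = 29/120, Σ1/t·1/t = 5701/14400.
Right-hand side: Σs = 3, Σ1/t·s = -7/40.
So MᵀM·[a, b]ᵀ = Mᵀs: [[5, 29/120]; [29/120, 5701/14400]]·[a, b]ᵀ = [3, -7/40]ᵀ.
Determinant 5·(5701/14400) − (29/120)² = 1729/900.
a = (3·(5701/14400) − (29/120)·(-7/40))/(1729/900) = 1107/1729; b = (5·(-7/40) − (29/120)·3)/(1729/900) = -1440/1729.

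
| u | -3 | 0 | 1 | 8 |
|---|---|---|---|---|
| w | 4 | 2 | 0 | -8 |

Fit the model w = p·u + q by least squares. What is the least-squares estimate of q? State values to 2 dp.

Normal-equation sums: Σu·u = 74, Σu = 6, Σ1 = 4.
For Mᵀw: Σu·w = -76, Σw = -2.
MᵀM·[p, q]ᵀ = Mᵀw becomes [[74, 6]; [6, 4]]·[p, q]ᵀ = [-76, -2]ᵀ.
Determinant 74·4 − 6² = 260.
p = ((-76)·4 − 6·(-2))/260 = -73/65; q = (74·(-2) − 6·(-76))/260 = 77/65.

q = 1.18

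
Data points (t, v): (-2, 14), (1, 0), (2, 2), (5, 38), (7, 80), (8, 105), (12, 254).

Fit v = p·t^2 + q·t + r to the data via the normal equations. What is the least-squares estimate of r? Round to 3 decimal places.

r = 0.559

Normal-equation sums: Σt^2·t^2 = 27891, Σt^2·t = 2709, Σt^2 = 291, Σt·t = 291, Σt = 33, Σ1 = 7.
Right-hand side: Σt^2·v = 48230, Σt·v = 4614, Σv = 493.
Normal equations: [[27891, 2709, 291]; [2709, 291, 33]; [291, 33, 7]]·[p, q, r]ᵀ = [48230, 4614, 493]ᵀ.
Solving the 3×3 system (Gaussian elimination) gives p = 8617/4356, q = -3809/1452, r = 203/363.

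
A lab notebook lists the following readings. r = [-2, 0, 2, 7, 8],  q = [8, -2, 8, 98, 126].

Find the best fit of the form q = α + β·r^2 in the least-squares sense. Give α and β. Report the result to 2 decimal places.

α = -0.59, β = 1.99

Setting ∂/∂α … = 0 gives: 5·α + 121·β = 238;  121·α + 6529·β = 12930.
(Σ1 = 5, Σr^2 = 121, Σr^2·r^2 = 6529, Σq = 238, Σr^2·q = 12930.)
Eliminating β: 6529·(row 1) − 121·(row 2) gives 18004·α = 6529·238 − 121·12930 = -10628, so α = -2657/4501.
Then β = (12930 − 121·(-2657/4501))/6529 = 8963/4501.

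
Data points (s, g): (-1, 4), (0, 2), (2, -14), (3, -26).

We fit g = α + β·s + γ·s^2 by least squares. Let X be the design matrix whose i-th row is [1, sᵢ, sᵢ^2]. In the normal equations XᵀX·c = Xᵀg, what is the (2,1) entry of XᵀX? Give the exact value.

Row 2 ↔ basis s, column 1 ↔ basis 1, so (XᵀX)_{2,1} = Σᵢ s = (-1)·(1) + (0)·(1) + (2)·(1) + (3)·(1) = 4.

4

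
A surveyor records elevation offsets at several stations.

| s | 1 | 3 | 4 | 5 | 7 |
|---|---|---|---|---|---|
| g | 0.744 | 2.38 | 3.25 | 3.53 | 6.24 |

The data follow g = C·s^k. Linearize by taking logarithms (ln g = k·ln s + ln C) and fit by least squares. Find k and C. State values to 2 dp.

Linearized form: ln g = k·ln s + ln C. From the 5 transformed points,
Σln s = 6.0403, Σ(ln s)² = 9.5056, Σln g = 4.8423, Σln s·ln g = 8.1795.
Equations: 9.5056·k + 6.0403·ln C = 8.1795;  6.0403·k + 5·ln C = 4.8423.
Slope k = (n·Σln s·ln g − Σln s·Σln g)/(n·Σ(ln s)² − (Σln s)²) = (5·8.1795 − 6.0403·4.8423)/11.0434 = 1.05479; ln C = (Σln g − k·Σln s)/n = -0.30578, so C = exp(-0.30578) = 0.73655.

k = 1.05, C = 0.74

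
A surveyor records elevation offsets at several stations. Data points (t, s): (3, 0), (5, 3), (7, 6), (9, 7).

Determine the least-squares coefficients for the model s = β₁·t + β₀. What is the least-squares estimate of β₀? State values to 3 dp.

β₀ = -3.200

Sums needed: Σt·t = 164, Σt = 24, Σ1 = 4.
Right-hand side: Σt·s = 120, Σs = 16.
AᵀA·[β₁, β₀]ᵀ = Aᵀs becomes [[164, 24]; [24, 4]]·[β₁, β₀]ᵀ = [120, 16]ᵀ.
Eliminating β₀: 4·(row 1) − 24·(row 2) gives 80·β₁ = 4·120 − 24·16 = 96, so β₁ = 6/5.
Then β₀ = (16 − 24·(6/5))/4 = -16/5.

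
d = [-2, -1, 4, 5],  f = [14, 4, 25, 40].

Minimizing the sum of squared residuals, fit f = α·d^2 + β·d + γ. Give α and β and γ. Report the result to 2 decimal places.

MᵀM·[α, β, γ]ᵀ = Mᵀf reads: 898·α + 180·β + 46·γ = 1460;  180·α + 46·β + 6·γ = 268;  46·α + 6·β + 4·γ = 83.
(Σd^2·d^2 = 898, Σd^2·d = 180, Σd^2 = 46, Σd·d = 46, Σd = 6, Σ1 = 4, Σd^2·f = 1460, Σd·f = 268, Σf = 83.)
Solving the 3×3 system (Gaussian elimination) gives α = 25/12, β = -351/148, γ = 155/444.

α = 2.08, β = -2.37, γ = 0.35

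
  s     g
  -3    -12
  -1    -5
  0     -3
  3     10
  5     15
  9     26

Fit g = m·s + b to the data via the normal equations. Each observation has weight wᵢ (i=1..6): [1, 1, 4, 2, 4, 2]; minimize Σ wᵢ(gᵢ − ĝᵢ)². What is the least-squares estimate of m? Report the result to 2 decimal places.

The normal system MᵀWM·[m, b]ᵀ = MᵀWg is [[290, 40]; [40, 14]]·[m, b]ᵀ = [869, 103]ᵀ.
Eliminating b: 14·(row 1) − 40·(row 2) gives 2460·m = 14·869 − 40·103 = 8046, so m = 1341/410.
Then b = (103 − 40·(1341/410))/14 = -163/82.

m = 3.27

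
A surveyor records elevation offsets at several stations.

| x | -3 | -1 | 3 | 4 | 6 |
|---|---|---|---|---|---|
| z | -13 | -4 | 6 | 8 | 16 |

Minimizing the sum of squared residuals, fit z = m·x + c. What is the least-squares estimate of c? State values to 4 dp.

With design matrix A, AᵀA = [[71, 9]; [9, 5]] and Aᵀz = [189, 13]ᵀ.
Eliminating c: 5·(row 1) − 9·(row 2) gives 274·m = 5·189 − 9·13 = 828, so m = 414/137.
Then c = (13 − 9·(414/137))/5 = -389/137.

c = -2.8394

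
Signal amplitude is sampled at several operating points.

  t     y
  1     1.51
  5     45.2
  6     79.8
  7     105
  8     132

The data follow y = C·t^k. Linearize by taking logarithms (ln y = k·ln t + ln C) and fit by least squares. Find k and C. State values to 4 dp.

k = 2.1689, C = 1.5015

Let Y = ln y. Fitting Y = k·ln t + ln C by least squares:
Σln t = 7.4265, Σ(ln t)² = 13.9113, Σln y = 18.1395, Σln t·ln y = 33.1905.
Equations: 13.9113·k + 7.4265·ln C = 33.1905;  7.4265·k + 5·ln C = 18.1395.
Solving (det = 14.4030): k = 2.16888, ln C = 0.40644, so C = exp(0.40644) = 1.50146.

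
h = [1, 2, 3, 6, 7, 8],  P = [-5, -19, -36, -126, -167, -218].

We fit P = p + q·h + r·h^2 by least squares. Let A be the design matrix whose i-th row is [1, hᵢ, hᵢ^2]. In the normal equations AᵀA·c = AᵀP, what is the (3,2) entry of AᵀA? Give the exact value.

Row 3 ↔ basis h^2, column 2 ↔ basis h, so (AᵀA)_{3,2} = Σᵢ (h^2)·(h) = (1)·(1) + (4)·(2) + (9)·(3) + (36)·(6) + (49)·(7) + (64)·(8) = 1107.

1107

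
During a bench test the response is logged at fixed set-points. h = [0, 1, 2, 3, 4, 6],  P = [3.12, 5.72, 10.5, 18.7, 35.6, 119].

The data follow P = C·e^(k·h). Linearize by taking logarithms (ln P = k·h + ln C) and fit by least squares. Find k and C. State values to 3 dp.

Linearized form: ln P = k·h + ln C. From the 6 transformed points,
Over the data: Σh = 16.0000, Σ(h)² = 66.0000, Σln P = 16.5132, Σh·ln P = 58.1964.
Normal system: [[66.0000, 16.0000]; [16.0000, 6]]·[k, ln C]ᵀ = [58.1964, 16.5132]ᵀ.
Solving (det = 140.0000): k = 0.60691, ln C = 1.13376, so C = exp(1.13376) = 3.10732.

k = 0.607, C = 3.107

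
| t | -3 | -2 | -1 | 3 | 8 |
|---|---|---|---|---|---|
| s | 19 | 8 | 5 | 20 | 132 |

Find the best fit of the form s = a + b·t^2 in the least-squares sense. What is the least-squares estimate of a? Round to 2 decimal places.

a = 1.29

Sums needed: Σ1 = 5, Σt^2 = 87, Σt^2·t^2 = 4275.
Moment sums: Σs = 184, Σt^2·s = 8836.
MᵀM·[a, b]ᵀ = Mᵀs becomes [[5, 87]; [87, 4275]]·[a, b]ᵀ = [184, 8836]ᵀ.
Determinant 5·4275 − 87² = 13806.
a = (184·4275 − 87·8836)/13806 = 2978/2301; b = (5·8836 − 87·184)/13806 = 14086/6903.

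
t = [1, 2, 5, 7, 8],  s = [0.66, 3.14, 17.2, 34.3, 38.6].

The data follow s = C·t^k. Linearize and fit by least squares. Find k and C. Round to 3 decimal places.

k = 1.963, C = 0.718

Taking logs, ln s = k·ln t + ln C, so regress ln s on ln t.
AᵀA = [[11.1814, 6.3279]; [6.3279, 5]], rhs = [19.8476, 10.7620]ᵀ  (here Σln t = 6.3279, Σ(ln t)² = 11.1814, Σln s = 10.7620, Σln t·ln s = 19.8476).
Δ = 11.1814·5 − (6.3279)² = 15.8642; k = (19.8476·5 − 6.3279·10.7620)/15.8642 = 1.96271, ln C = (11.1814·10.7620 − 6.3279·19.8476)/15.8642 = -0.33158, so C = exp(-0.33158) = 0.71779.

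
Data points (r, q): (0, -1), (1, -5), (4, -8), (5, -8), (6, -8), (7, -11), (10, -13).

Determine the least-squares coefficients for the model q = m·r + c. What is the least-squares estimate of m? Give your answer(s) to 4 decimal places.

m = -1.0840

Sums needed: Σr·r = 227, Σr = 33, Σ1 = 7.
For Aᵀq: Σr·q = -332, Σq = -54.
Eliminating c: 7·(row 1) − 33·(row 2) gives 500·m = 7·(-332) − 33·(-54) = -542, so m = -271/250.
Then c = ((-54) − 33·(-271/250))/7 = -651/250.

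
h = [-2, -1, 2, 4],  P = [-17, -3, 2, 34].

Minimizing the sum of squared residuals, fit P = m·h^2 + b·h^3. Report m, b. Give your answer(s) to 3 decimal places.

m = -2.019, b = 1.041

Sums needed: Σh^2·h^2 = 289, Σh^2·h^3 = 1023, Σh^3·h^3 = 4225.
For XᵀP: Σh^2·P = 481, Σh^3·P = 2331.
det = 289·4225 − 1023² = 174496.
m = (481·4225 − 1023·2331)/174496 = -88097/43624; b = (289·2331 − 1023·481)/174496 = 45399/43624.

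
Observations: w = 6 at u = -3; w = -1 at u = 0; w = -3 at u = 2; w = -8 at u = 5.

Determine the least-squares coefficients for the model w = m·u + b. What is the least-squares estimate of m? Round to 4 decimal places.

Normal-equation sums: Σu·u = 38, Σu = 4, Σ1 = 4.
And Σu·w = -64, Σw = -6.
Normal equations: [[38, 4]; [4, 4]]·[m, b]ᵀ = [-64, -6]ᵀ.
Δ = 38·4 − 4² = 136.
m = ((-64)·4 − 4·(-6))/136 = -29/17; b = (38·(-6) − 4·(-64))/136 = 7/34.

m = -1.7059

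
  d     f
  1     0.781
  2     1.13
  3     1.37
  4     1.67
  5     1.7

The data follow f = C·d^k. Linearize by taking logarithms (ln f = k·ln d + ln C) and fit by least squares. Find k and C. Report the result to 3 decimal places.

Taking logs, ln f = k·ln d + ln C, so regress ln f on ln d.
AᵀA = [[6.1995, 4.7875]; [4.7875, 5]], rhs = [1.9955, 1.2333]ᵀ  (here Σln d = 4.7875, Σ(ln d)² = 6.1995, Σln f = 1.2333, Σln d·ln f = 1.9955).
Δ = 6.1995·5 − (4.7875)² = 8.0774; k = (1.9955·5 − 4.7875·1.2333)/8.0774 = 0.50426, ln C = (6.1995·1.2333 − 4.7875·1.9955)/8.0774 = -0.23617, so C = exp(-0.23617) = 0.78965.

k = 0.504, C = 0.790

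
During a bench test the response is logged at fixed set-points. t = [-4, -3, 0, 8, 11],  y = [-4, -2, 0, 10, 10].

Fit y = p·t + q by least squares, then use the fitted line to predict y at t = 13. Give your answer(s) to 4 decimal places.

ŷ = 13.2362

The normal equations are: 210·p + 12·q = 212;  12·p + 5·q = 14.
(Σt·t = 210, Σt = 12, Σ1 = 5, Σt·y = 212, Σy = 14.)
Eliminating q: 5·(row 1) − 12·(row 2) gives 906·p = 5·212 − 12·14 = 892, so p = 446/453.
Then q = (14 − 12·(446/453))/5 = 66/151.
At t = 13: ŷ = (446/453)·(13) + (66/151)·(1) = 5996/453.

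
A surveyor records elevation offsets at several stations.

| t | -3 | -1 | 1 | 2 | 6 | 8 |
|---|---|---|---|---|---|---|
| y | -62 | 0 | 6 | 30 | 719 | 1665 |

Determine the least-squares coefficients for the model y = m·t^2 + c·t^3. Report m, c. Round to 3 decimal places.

m = 1.992, c = 3.002

The normal equations are: 5491·m + 40333·c = 132012;  40333·m + 309595·c = 1009704.
Determinant 5491·309595 − 40333² = 73235256.
m = (132012·309595 − 40333·1009704)/73235256 = 12155309/6102938; c = (5491·1009704 − 40333·132012)/73235256 = 18320389/6102938.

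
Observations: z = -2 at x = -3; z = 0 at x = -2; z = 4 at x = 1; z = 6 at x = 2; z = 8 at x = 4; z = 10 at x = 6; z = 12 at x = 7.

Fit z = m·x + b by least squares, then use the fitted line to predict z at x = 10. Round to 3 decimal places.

With design matrix M, MᵀM = [[119, 15]; [15, 7]] and Mᵀz = [198, 38]ᵀ.
Determinant 119·7 − 15² = 608.
m = (198·7 − 15·38)/608 = 51/38; b = (119·38 − 15·198)/608 = 97/38.
At x = 10: ẑ = (51/38)·(10) + (97/38)·(1) = 607/38.

ẑ = 15.974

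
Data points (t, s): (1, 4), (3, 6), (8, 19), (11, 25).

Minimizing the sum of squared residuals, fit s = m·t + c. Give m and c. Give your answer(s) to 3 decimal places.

m = 2.207, c = 0.809

Normal-equation sums: Σt·t = 195, Σt = 23, Σ1 = 4.
Right-hand side: Σt·s = 449, Σs = 54.
Δ = 195·4 − 23² = 251.
m = (449·4 − 23·54)/251 = 554/251; c = (195·54 − 23·449)/251 = 203/251.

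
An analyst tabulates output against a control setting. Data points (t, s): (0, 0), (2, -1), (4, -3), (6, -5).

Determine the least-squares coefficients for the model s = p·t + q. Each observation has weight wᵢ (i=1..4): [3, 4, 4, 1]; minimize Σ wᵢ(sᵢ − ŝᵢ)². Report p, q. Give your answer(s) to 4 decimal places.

p = -0.8171, q = 0.2927

The normal system AᵀWA·[p, q]ᵀ = AᵀWs is [[116, 30]; [30, 12]]·[p, q]ᵀ = [-86, -21]ᵀ.
Δ = 116·12 − 30² = 492.
p = ((-86)·12 − 30·(-21))/492 = -67/82; q = (116·(-21) − 30·(-86))/492 = 12/41.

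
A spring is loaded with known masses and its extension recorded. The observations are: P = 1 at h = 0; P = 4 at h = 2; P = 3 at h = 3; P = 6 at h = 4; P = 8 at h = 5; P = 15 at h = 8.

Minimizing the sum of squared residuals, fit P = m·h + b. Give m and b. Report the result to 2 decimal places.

m = 1.75, b = -0.25

Normal-equation sums: Σh·h = 118, Σh = 22, Σ1 = 6.
Right-hand side: Σh·P = 201, ΣP = 37.
det = 118·6 − 22² = 224.
m = (201·6 − 22·37)/224 = 7/4; b = (118·37 − 22·201)/224 = -1/4.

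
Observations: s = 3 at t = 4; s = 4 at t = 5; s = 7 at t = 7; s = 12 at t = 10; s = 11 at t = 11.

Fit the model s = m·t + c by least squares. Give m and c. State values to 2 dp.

The normal equations are: 311·m + 37·c = 322;  37·m + 5·c = 37.
det = 311·5 − 37² = 186.
m = (322·5 − 37·37)/186 = 241/186; c = (311·37 − 37·322)/186 = -407/186.

m = 1.30, c = -2.19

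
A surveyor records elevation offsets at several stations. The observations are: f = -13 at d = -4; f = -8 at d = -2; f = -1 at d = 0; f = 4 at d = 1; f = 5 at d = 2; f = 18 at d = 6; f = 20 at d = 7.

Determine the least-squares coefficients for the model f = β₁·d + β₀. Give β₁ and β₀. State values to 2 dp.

β₁ = 3.07, β₀ = -0.82

The normal equations are: 110·β₁ + 10·β₀ = 330;  10·β₁ + 7·β₀ = 25.
(Σd·d = 110, Σd = 10, Σ1 = 7, Σd·f = 330, Σf = 25.)
Eliminating β₀: 7·(row 1) − 10·(row 2) gives 670·β₁ = 7·330 − 10·25 = 2060, so β₁ = 206/67.
Then β₀ = (25 − 10·(206/67))/7 = -55/67.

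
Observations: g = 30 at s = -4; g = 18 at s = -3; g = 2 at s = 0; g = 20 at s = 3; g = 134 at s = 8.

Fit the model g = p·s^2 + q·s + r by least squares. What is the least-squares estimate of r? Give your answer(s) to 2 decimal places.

AᵀA·[p, q, r]ᵀ = Aᵀg reads: 4514·p + 448·q + 98·r = 9398;  448·p + 98·q + 4·r = 958;  98·p + 4·q + 5·r = 204.
Inverting the 3×3 Gram matrix, [p, q, r]ᵀ = [30295/15171, 3027/5057, 17930/15171]ᵀ.

r = 1.18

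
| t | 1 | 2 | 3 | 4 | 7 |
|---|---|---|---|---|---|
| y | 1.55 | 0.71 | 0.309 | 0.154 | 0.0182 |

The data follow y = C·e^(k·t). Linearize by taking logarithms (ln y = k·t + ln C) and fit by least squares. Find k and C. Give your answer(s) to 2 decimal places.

k = -0.74, C = 3.06

Let Y = ln y. Fitting Y = k·t + ln C by least squares:
XᵀX = [[79.0000, 17.0000]; [17.0000, 5]], rhs = [-39.2975, -6.9558]ᵀ  (here Σt = 17.0000, Σ(t)² = 79.0000, Σln y = -6.9558, Σt·ln y = -39.2975).
Δ = 79.0000·5 − (17.0000)² = 106.0000; k = (-39.2975·5 − 17.0000·-6.9558)/106.0000 = -0.73811, ln C = (79.0000·-6.9558 − 17.0000·-39.2975)/106.0000 = 1.11840, so C = exp(1.11840) = 3.05996.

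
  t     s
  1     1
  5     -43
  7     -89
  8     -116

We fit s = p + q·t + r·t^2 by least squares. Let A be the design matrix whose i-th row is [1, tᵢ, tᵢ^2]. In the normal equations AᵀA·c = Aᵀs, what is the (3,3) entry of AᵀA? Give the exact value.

7123

Row 3 ↔ basis t^2, column 3 ↔ basis t^2, so (AᵀA)_{3,3} = Σᵢ (t^2)·(t^2) = (1)·(1) + (25)·(25) + (49)·(49) + (64)·(64) = 7123.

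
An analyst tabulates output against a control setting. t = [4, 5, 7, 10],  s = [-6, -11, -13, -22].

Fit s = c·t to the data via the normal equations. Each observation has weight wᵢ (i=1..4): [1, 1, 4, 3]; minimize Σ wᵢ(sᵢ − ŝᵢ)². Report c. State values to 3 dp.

Setting ∂/∂c … = 0 gives: 537·c = -1103.
(Σwᵢ·t·t = 537, Σwᵢ·t·s = -1103.)
c = (-1103)/537 = -2.054.

c = -2.054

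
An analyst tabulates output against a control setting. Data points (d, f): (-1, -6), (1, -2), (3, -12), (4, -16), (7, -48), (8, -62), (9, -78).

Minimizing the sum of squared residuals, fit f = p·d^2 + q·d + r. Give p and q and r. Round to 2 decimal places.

p = -1.00, q = 0.74, r = -3.54

AᵀA·[p, q, r]ᵀ = Aᵀf reads: 13397·p + 1675·q + 221·r = -13010;  1675·p + 221·q + 31·r = -1630;  221·p + 31·q + 7·r = -224.
Inverting the 3×3 Gram matrix, [p, q, r]ᵀ = [-15419/15344, 11307/15344, -27141/7672]ᵀ.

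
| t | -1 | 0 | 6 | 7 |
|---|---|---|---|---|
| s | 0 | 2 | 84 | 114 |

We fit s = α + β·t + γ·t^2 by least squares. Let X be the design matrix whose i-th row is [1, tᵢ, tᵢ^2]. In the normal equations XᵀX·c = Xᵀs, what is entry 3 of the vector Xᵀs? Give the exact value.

Entry 3 ↔ basis t^2, so (Xᵀs)_{3} = Σᵢ (t^2)·sᵢ = (1)·(0) + (0)·(2) + (36)·(84) + (49)·(114) = 8610.

8610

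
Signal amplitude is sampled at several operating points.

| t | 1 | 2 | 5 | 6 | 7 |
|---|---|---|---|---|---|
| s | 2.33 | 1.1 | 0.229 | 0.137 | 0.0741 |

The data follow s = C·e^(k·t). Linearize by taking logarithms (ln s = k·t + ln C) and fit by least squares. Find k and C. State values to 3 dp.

k = -0.558, C = 3.743

Linearized form: ln s = k·t + ln C. From the 5 transformed points,
Σt = 21.0000, Σ(t)² = 115.0000, Σln s = -5.1230, Σt·ln s = -36.4767.
Equations: 115.0000·k + 21.0000·ln C = -36.4767;  21.0000·k + 5·ln C = -5.1230.
Δ = 115.0000·5 − (21.0000)² = 134.0000; k = (-36.4767·5 − 21.0000·-5.1230)/134.0000 = -0.55822, ln C = (115.0000·-5.1230 − 21.0000·-36.4767)/134.0000 = 1.31992, so C = exp(1.31992) = 3.74312.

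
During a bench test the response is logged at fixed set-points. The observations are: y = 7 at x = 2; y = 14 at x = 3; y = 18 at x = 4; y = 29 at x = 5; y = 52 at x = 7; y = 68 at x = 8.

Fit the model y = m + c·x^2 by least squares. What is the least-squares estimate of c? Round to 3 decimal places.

Sums needed: Σ1 = 6, Σx^2 = 167, Σx^2·x^2 = 7475.
Right-hand side: Σy = 188, Σx^2·y = 8067.
So MᵀM·[m, c]ᵀ = Mᵀy: [[6, 167]; [167, 7475]]·[m, c]ᵀ = [188, 8067]ᵀ.
det = 6·7475 − 167² = 16961.
m = (188·7475 − 167·8067)/16961 = 58111/16961; c = (6·8067 − 167·188)/16961 = 17006/16961.

c = 1.003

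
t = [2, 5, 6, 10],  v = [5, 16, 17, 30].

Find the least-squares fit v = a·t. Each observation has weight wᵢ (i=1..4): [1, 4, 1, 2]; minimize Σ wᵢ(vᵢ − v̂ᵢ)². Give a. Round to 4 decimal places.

From the data, Σwᵢ·t·t = 340.
Moment sums: Σwᵢ·t·v = 1032.
a = 1032/340 = 3.03529.

a = 3.0353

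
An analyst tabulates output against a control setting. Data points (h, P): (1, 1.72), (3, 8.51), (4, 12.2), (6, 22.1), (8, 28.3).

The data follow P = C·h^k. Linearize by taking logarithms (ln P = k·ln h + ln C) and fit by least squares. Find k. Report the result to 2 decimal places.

Let Y = ln P. Fitting Y = k·ln h + ln C by least squares:
Sums: Σln h = 6.3561, Σ(ln h)² = 10.6632, Σln P = 11.6234, Σln h·ln P = 18.3179.
Normal system: [[10.6632, 6.3561]; [6.3561, 5]]·[k, ln C]ᵀ = [18.3179, 11.6234]ᵀ.
Solving (det = 12.9161): k = 1.37115, ln C = 0.58166.

k = 1.37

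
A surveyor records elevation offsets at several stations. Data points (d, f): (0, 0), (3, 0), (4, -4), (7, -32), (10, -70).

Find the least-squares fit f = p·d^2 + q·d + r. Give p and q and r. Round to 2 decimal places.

p = -0.94, q = 2.28, r = 0.71

Entries of XᵀX: Σd^2·d^2 = 12738, Σd^2·d = 1434, Σd^2 = 174, Σd·d = 174, Σd = 24, Σ1 = 5.
For Xᵀf: Σd^2·f = -8632, Σd·f = -940, Σf = -106.
Normal equations: [[12738, 1434, 174]; [1434, 174, 24]; [174, 24, 5]]·[p, q, r]ᵀ = [-8632, -940, -106]ᵀ.
Inverting the 3×3 Gram matrix, [p, q, r]ᵀ = [-1127/1194, 907/398, 141/199]ᵀ.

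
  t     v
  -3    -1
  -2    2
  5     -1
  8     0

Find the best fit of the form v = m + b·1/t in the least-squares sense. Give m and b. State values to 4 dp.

Setting ∂/∂m … = 0 gives: 4·m + (-61/120)·b = 0;  (-61/120)·m + (6001/14400)·b = -13/15.
Δ = 4·(6001/14400) − (-61/120)² = 6761/4800.
m = (0·(6001/14400) − (-61/120)·(-13/15))/(6761/4800) = -6344/20283; b = (4·(-13/15) − (-61/120)·0)/(6761/4800) = -16640/6761.

m = -0.3128, b = -2.4612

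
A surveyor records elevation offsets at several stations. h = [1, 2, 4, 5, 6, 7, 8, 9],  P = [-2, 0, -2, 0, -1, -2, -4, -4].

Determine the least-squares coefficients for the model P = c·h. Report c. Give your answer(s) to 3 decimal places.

Setting ∂/∂c … = 0 gives: 276·c = -98.
(Σh·h = 276, Σh·P = -98.)
c = (-98)/276 = -0.355072.

c = -0.355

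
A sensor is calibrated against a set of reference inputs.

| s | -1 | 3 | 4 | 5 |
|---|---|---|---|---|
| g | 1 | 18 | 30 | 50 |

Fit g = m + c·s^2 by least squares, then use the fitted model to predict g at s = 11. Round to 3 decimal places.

ĝ = 243.067

Sums needed: Σ1 = 4, Σs^2 = 51, Σs^2·s^2 = 963.
Right-hand side: Σg = 99, Σs^2·g = 1893.
Δ = 4·963 − 51² = 1251.
m = (99·963 − 51·1893)/1251 = -134/139; c = (4·1893 − 51·99)/1251 = 841/417.
At s = 11: ĝ = (-134/139)·(1) + (841/417)·(121) = 101359/417.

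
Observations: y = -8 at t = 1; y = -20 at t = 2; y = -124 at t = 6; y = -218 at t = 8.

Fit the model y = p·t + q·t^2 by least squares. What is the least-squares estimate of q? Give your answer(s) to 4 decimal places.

q = -2.9822

From the data, Σt·t = 105, Σt·t^2 = 737, Σt^2·t^2 = 5409.
Right-hand side: Σt·y = -2536, Σt^2·y = -18504.
det = 105·5409 − 737² = 24776.
p = ((-2536)·5409 − 737·(-18504))/24776 = -9972/3097; q = (105·(-18504) − 737·(-2536))/24776 = -9236/3097.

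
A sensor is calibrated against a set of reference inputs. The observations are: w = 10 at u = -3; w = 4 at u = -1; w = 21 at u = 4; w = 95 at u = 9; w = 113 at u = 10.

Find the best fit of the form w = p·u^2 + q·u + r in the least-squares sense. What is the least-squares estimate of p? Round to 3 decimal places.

Compute the Gram sums: Σu^2·u^2 = 16899, Σu^2·u = 1765, Σu^2 = 207, Σu·u = 207, Σu = 19, Σ1 = 5.
Right-hand side: Σu^2·w = 19425, Σu·w = 2035, Σw = 243.
Row-reducing yields p = 218482/206887, q = 120273/206887, r = 552516/206887.

p = 1.056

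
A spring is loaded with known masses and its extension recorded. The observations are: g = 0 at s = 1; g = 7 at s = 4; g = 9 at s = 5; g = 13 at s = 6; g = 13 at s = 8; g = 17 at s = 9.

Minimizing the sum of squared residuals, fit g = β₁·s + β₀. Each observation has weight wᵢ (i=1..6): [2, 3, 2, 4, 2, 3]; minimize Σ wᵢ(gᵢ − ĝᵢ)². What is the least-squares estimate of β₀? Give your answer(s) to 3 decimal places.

β₀ = -1.028

Forming MᵀWM = [[615, 91]; [91, 16]] and MᵀWg = [1153, 168]ᵀ gives MᵀWM·[β₁, β₀]ᵀ = MᵀWg.
Eliminating β₀: 16·(row 1) − 91·(row 2) gives 1559·β₁ = 16·1153 − 91·168 = 3160, so β₁ = 3160/1559.
Then β₀ = (168 − 91·(3160/1559))/16 = -1603/1559.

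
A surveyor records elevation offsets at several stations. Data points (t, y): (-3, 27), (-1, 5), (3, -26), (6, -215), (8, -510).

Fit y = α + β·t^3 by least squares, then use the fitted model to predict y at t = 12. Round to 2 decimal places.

AᵀA·[α, β]ᵀ = Aᵀy reads: 5·α + 727·β = -719;  727·α + 310259·β = -308996.
(Σ1 = 5, Σt^3 = 727, Σt^3·t^3 = 310259, Σy = -719, Σt^3·y = -308996.)
Δ = 5·310259 − 727² = 1022766.
α = ((-719)·310259 − 727·(-308996))/1022766 = 1563871/1022766; β = (5·(-308996) − 727·(-719))/1022766 = -1022267/1022766.
At t = 12: ŷ = (1563871/1022766)·(1) + (-1022267/1022766)·(1728) = -1764913505/1022766.

ŷ = -1725.63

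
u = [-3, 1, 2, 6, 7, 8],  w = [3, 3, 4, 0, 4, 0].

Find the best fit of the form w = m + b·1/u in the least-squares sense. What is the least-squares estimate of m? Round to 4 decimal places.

Normal-equation sums: Σ1 = 6, Σ1/u = 269/168, Σ1/u·1/u = 40217/28224.
For Mᵀw: Σw = 14, Σ1/u·w = 32/7.
Normal equations: [[6, 269/168]; [269/168, 40217/28224]]·[m, b]ᵀ = [14, 32/7]ᵀ.
Eliminating b: (40217/28224)·(row 1) − (269/168)·(row 2) gives (168941/28224)·m = (40217/28224)·14 − (269/168)·(32/7) = 178223/14112, so m = 356446/168941.
Then b = ((32/7) − (269/168)·(356446/168941))/(40217/28224) = 141456/168941.

m = 2.1099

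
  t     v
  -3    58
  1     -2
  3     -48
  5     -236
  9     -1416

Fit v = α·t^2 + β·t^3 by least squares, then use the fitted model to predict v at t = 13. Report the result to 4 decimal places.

v̂ = -4308.4643

Entries of XᵀX: Σt^2·t^2 = 7349, Σt^2·t^3 = 62175, Σt^3·t^3 = 548525.
Right-hand side: Σt^2·v = -120508, Σt^3·v = -1064628.
XᵀX·[α, β]ᵀ = Xᵀv becomes [[7349, 62175]; [62175, 548525]]·[α, β]ᵀ = [-120508, -1064628]ᵀ.
det = 7349·548525 − 62175² = 165379600.
α = ((-120508)·548525 − 62175·(-1064628))/165379600 = 228988/413449; β = (7349·(-1064628) − 62175·(-120508))/165379600 = -20710392/10336225.
At t = 13: v̂ = (228988/413449)·(169) + (-20710392/10336225)·(2197) = -44533256924/10336225.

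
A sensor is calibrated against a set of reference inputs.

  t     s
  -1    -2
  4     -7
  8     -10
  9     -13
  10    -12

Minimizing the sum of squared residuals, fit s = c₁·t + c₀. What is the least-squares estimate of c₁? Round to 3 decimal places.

c₁ = -0.963

Sums needed: Σt·t = 262, Σt = 30, Σ1 = 5.
And Σt·s = -343, Σs = -44.
Normal equations: [[262, 30]; [30, 5]]·[c₁, c₀]ᵀ = [-343, -44]ᵀ.
Eliminating c₀: 5·(row 1) − 30·(row 2) gives 410·c₁ = 5·(-343) − 30·(-44) = -395, so c₁ = -79/82.
Then c₀ = ((-44) − 30·(-79/82))/5 = -619/205.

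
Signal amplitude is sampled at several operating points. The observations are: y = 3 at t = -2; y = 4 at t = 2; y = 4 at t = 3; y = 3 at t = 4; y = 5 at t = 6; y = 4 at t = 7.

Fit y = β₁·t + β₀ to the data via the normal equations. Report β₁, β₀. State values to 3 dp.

The normal system MᵀM·[β₁, β₀]ᵀ = Mᵀy is [[118, 20]; [20, 6]]·[β₁, β₀]ᵀ = [84, 23]ᵀ.
Determinant 118·6 − 20² = 308.
β₁ = (84·6 − 20·23)/308 = 1/7; β₀ = (118·23 − 20·84)/308 = 47/14.

β₁ = 0.143, β₀ = 3.357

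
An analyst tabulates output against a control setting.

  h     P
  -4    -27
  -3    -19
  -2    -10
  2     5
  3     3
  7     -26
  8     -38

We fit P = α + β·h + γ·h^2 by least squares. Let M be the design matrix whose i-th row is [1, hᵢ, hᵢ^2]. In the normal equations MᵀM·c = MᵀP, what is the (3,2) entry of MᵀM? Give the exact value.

Row 3 ↔ basis h^2, column 2 ↔ basis h, so (MᵀM)_{3,2} = Σᵢ (h^2)·(h) = (16)·(-4) + (9)·(-3) + (4)·(-2) + (4)·(2) + (9)·(3) + (49)·(7) + (64)·(8) = 791.

791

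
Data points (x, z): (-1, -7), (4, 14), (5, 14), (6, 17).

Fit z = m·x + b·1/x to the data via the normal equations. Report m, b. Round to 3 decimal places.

m = 2.787, b = 4.412

With design matrix M, MᵀM = [[78, 4]; [4, 4069/3600]] and Mᵀz = [235, 242/15]ᵀ.
Δ = 78·(4069/3600) − 4² = 43297/600.
m = (235·(4069/3600) − 4·(242/15))/(43297/600) = 723895/259782; b = (78·(242/15) − 4·235)/(43297/600) = 191040/43297.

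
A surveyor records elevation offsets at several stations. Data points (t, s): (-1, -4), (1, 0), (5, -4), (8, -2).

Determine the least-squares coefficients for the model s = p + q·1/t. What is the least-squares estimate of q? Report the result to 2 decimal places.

Sums needed: Σ1 = 4, Σ1/t = 13/40, Σ1/t·1/t = 3289/1600.
Right-hand side: Σs = -10, Σ1/t·s = 59/20.
Normal equations: [[4, 13/40]; [13/40, 3289/1600]]·[p, q]ᵀ = [-10, 59/20]ᵀ.
Determinant 4·(3289/1600) − (13/40)² = 12987/1600.
p = ((-10)·(3289/1600) − (13/40)·(59/20))/(12987/1600) = -2648/999; q = (4·(59/20) − (13/40)·(-10))/(12987/1600) = 24080/12987.

q = 1.85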